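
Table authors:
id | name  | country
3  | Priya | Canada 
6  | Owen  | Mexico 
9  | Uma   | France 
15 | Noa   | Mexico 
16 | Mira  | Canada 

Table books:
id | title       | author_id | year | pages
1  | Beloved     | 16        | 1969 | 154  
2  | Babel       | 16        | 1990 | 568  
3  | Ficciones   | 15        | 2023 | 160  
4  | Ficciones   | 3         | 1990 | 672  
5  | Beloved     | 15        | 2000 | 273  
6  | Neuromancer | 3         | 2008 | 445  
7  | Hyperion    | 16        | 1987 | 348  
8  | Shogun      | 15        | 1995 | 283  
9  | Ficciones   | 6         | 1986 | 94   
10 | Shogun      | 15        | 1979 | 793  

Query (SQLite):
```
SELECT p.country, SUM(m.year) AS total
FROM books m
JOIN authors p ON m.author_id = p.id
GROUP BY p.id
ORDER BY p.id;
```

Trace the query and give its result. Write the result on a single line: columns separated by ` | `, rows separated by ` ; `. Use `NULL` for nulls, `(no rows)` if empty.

Canada | 3998 ; Mexico | 1986 ; Mexico | 7997 ; Canada | 5946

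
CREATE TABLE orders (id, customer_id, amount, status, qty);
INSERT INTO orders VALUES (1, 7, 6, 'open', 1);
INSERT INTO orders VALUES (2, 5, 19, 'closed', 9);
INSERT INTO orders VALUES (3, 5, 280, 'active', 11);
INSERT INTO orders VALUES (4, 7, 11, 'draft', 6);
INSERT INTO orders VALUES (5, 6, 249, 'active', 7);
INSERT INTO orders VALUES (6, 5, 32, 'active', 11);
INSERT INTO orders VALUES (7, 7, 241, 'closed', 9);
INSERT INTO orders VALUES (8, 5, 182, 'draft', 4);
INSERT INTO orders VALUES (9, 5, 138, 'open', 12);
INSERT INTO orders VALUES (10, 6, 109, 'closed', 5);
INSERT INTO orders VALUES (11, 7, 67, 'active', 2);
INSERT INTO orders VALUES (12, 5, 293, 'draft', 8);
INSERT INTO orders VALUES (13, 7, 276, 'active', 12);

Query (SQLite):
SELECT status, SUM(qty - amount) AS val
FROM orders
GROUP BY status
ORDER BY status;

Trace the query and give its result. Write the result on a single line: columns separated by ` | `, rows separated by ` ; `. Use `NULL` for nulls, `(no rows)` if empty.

active | -861 ; closed | -346 ; draft | -468 ; open | -131

For each row compute qty - amount.
Group by status; take SUM of the expression per group.
  active: ids {3, 5, 6, 11, 13} → SUM(qty - amount)=-861
  closed: ids {2, 7, 10} → SUM(qty - amount)=-346
  draft: ids {4, 8, 12} → SUM(qty - amount)=-468
  open: ids {1, 9} → SUM(qty - amount)=-131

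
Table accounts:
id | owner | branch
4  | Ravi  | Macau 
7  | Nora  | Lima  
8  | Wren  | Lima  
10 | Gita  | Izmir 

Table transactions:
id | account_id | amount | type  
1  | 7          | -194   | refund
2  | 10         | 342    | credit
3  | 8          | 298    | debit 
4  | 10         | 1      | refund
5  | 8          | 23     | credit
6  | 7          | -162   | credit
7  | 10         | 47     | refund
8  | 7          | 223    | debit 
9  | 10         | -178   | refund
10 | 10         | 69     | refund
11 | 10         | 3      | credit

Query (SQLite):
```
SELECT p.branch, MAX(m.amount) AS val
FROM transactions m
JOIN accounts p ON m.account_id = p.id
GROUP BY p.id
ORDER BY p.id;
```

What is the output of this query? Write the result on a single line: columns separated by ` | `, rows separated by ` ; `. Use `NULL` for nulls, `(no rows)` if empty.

Lima | 223 ; Lima | 298 ; Izmir | 342

Join each transactions row to its accounts via account_id.
Group joined rows by accounts.id; compute MAX(m.amount) per group.
  7: ids {1, 6, 8} → MAX(m.amount)=223
  8: ids {3, 5} → MAX(m.amount)=298
  10: ids {2, 4, 7, 9, 10, 11} → MAX(m.amount)=342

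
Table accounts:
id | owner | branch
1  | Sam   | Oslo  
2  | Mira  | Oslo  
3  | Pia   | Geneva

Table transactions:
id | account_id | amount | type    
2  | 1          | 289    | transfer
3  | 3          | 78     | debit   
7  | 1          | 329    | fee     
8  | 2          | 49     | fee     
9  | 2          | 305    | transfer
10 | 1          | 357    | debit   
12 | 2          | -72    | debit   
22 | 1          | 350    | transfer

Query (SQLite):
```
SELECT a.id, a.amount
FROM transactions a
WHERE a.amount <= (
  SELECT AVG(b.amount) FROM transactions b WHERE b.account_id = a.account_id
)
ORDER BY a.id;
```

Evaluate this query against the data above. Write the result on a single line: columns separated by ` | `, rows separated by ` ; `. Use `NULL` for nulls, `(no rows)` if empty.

2 | 289 ; 3 | 78 ; 7 | 329 ; 8 | 49 ; 12 | -72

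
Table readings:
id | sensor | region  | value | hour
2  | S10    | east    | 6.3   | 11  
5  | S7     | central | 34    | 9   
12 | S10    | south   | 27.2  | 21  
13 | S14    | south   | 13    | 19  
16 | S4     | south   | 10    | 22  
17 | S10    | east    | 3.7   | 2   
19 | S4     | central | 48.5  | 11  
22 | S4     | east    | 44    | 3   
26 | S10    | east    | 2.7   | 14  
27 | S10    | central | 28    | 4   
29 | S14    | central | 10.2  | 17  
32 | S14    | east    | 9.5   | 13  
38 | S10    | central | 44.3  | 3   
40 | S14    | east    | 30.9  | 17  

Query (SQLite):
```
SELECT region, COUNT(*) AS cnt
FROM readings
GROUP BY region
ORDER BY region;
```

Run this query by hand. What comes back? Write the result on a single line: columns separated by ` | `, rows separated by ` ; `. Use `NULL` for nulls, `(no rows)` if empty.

Partition readings by region; compute COUNT(*) within each group.
  central: ids {5, 19, 27, 29, 38} → COUNT(*)=5
  east: ids {2, 17, 22, 26, 32, 40} → COUNT(*)=6
  south: ids {12, 13, 16} → COUNT(*)=3

central | 5 ; east | 6 ; south | 3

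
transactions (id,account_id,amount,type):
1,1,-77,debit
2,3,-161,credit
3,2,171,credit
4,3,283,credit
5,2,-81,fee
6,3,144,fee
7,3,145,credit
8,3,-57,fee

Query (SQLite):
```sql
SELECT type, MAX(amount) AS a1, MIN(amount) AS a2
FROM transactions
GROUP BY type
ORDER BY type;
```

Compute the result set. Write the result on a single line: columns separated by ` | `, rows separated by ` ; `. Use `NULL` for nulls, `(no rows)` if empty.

credit | 283 | -161 ; debit | -77 | -77 ; fee | 144 | -81

Group transactions by type.
Per group compute: MAX(amount), MIN(amount).
  credit: ids {2, 3, 4, 7} → MAX(amount)=283, MIN(amount)=-161
  debit: ids {1} → MAX(amount)=-77, MIN(amount)=-77
  fee: ids {5, 6, 8} → MAX(amount)=144, MIN(amount)=-81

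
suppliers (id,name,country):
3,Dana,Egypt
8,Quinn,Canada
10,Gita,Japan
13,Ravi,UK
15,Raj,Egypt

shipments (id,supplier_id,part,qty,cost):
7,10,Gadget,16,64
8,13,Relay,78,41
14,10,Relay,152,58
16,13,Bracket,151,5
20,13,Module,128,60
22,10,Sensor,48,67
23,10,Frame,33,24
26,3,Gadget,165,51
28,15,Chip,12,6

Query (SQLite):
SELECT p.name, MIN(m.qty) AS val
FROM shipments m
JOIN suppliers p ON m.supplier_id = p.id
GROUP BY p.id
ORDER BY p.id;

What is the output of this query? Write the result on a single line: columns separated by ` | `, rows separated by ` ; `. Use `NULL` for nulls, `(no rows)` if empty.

Join each shipments row to its suppliers via supplier_id.
Group joined rows by suppliers.id; compute MIN(m.qty) per group.
  3: ids {26} → MIN(m.qty)=165
  10: ids {7, 14, 22, 23} → MIN(m.qty)=16
  13: ids {8, 16, 20} → MIN(m.qty)=78
  15: ids {28} → MIN(m.qty)=12

Dana | 165 ; Gita | 16 ; Ravi | 78 ; Raj | 12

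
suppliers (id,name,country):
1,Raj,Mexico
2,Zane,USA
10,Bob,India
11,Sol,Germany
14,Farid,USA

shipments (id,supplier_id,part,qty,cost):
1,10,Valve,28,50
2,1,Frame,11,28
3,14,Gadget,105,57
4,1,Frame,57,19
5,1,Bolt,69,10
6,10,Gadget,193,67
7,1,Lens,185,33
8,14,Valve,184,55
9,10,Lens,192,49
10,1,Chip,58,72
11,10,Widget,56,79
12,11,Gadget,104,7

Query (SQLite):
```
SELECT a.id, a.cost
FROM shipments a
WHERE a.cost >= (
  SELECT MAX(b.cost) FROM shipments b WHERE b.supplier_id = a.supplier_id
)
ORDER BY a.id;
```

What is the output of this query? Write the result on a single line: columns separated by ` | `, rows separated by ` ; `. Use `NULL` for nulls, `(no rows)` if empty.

3 | 57 ; 10 | 72 ; 11 | 79 ; 12 | 7

For each shipments row a, compute MAX(cost) over rows sharing a.supplier_id.
Keep row a if a.cost >= that per-group MAX.
  supplier_id=1: MAX(cost) = 72
  supplier_id=10: MAX(cost) = 79
  supplier_id=11: MAX(cost) = 7
  supplier_id=14: MAX(cost) = 57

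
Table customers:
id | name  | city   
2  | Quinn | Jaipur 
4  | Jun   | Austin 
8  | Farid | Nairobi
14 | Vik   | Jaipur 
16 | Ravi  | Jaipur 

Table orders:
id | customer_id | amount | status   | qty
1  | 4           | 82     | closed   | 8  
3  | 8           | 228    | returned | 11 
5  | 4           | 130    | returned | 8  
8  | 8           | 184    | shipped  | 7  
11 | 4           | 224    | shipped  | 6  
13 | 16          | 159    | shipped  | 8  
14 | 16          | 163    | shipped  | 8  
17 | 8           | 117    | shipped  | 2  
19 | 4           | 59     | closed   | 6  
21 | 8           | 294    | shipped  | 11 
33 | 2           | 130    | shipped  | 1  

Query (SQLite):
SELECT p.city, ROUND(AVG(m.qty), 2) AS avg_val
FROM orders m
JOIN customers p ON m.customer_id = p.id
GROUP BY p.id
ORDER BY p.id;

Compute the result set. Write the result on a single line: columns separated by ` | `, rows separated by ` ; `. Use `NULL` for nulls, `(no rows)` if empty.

Jaipur | 1 ; Austin | 7 ; Nairobi | 7.75 ; Jaipur | 8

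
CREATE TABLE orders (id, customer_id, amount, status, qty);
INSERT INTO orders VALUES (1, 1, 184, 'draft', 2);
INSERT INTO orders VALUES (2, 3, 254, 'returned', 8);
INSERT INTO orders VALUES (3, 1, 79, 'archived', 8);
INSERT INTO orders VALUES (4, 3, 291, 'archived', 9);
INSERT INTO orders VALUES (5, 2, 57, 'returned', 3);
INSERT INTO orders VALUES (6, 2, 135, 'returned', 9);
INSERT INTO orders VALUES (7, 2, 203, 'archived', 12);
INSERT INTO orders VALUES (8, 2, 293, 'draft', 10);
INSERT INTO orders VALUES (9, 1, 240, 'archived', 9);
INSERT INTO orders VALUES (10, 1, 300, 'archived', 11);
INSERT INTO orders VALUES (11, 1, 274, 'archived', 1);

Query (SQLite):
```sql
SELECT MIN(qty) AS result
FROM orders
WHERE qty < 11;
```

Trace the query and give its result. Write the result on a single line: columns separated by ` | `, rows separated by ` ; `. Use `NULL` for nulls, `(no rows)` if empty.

1

Rows where qty < 11 → qty values: [2, 8, 8, 9, 3, 9, 10, 9, 1].
MIN of non-NULL values = 1.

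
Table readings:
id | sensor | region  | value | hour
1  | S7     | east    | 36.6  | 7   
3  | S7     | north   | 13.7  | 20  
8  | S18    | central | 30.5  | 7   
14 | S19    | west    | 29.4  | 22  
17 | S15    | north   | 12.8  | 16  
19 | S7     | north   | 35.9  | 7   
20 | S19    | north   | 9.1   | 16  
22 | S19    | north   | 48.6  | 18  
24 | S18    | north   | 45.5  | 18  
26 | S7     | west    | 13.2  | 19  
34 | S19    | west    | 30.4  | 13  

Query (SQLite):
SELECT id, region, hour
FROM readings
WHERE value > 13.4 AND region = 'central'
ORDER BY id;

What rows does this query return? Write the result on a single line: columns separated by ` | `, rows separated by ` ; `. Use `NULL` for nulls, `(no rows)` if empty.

8 | central | 7

value > 13.4: ids {1, 3, 8, 14, 19, 22, 24, 34}
region = 'central': ids {8}
Combine with AND.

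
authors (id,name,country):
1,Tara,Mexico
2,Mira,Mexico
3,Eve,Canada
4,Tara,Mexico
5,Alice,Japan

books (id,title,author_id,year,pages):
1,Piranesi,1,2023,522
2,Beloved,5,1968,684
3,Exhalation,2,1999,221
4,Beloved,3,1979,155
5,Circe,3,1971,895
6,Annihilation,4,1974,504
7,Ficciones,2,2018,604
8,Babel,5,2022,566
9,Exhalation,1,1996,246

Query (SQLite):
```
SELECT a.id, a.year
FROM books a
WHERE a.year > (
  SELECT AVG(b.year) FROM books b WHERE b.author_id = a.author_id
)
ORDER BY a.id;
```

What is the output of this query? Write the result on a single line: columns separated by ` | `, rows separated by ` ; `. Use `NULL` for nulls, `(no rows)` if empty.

1 | 2023 ; 4 | 1979 ; 7 | 2018 ; 8 | 2022

For each books row a, compute AVG(year) over rows sharing a.author_id.
Keep row a if a.year > that per-group AVG.
  author_id=1: AVG(year) = 2009.5
  author_id=2: AVG(year) = 2008.5
  author_id=3: AVG(year) = 1975.0
  author_id=4: AVG(year) = 1974.0
  author_id=5: AVG(year) = 1995.0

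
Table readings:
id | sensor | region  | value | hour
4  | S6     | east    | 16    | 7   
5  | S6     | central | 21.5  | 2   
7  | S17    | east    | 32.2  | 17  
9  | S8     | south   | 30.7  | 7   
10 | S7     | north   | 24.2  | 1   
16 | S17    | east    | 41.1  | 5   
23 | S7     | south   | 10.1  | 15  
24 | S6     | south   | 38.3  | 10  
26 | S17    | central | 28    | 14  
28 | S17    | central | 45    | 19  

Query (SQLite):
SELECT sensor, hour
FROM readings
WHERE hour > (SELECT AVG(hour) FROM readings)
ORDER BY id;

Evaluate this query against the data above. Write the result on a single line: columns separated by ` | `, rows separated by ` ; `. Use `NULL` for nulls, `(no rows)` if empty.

S17 | 17 ; S7 | 15 ; S6 | 10 ; S17 | 14 ; S17 | 19

Scalar subquery: AVG(hour) over all readings rows = 9.7.
Keep rows where hour > that value.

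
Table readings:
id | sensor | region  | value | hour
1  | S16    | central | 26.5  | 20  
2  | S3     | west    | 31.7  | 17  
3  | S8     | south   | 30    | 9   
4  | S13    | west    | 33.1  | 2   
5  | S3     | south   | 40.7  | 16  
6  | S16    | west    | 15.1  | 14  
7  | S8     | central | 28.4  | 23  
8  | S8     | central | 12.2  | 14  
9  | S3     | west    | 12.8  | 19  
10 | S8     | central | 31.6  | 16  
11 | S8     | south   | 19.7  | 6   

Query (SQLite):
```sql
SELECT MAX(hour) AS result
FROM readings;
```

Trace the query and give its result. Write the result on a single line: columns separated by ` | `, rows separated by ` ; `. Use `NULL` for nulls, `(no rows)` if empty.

23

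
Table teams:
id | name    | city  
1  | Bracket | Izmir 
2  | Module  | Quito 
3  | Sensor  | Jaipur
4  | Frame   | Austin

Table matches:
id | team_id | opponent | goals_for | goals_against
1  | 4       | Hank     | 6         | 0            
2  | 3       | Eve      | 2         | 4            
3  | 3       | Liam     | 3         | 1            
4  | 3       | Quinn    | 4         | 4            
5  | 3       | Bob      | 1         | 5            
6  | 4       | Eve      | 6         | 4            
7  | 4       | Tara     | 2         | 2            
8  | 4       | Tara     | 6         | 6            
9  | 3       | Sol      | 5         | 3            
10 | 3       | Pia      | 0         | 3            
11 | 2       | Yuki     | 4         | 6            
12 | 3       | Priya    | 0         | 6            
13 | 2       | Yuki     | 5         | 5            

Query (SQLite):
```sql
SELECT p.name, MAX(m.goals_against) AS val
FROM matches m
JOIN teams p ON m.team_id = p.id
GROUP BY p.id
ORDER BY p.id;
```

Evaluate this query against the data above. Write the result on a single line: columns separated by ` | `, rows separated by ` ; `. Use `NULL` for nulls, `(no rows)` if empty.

Module | 6 ; Sensor | 6 ; Frame | 6

Join each matches row to its teams via team_id.
Group joined rows by teams.id; compute MAX(m.goals_against) per group.
  2: ids {11, 13} → MAX(m.goals_against)=6
  3: ids {2, 3, 4, 5, 9, 10, 12} → MAX(m.goals_against)=6
  4: ids {1, 6, 7, 8} → MAX(m.goals_against)=6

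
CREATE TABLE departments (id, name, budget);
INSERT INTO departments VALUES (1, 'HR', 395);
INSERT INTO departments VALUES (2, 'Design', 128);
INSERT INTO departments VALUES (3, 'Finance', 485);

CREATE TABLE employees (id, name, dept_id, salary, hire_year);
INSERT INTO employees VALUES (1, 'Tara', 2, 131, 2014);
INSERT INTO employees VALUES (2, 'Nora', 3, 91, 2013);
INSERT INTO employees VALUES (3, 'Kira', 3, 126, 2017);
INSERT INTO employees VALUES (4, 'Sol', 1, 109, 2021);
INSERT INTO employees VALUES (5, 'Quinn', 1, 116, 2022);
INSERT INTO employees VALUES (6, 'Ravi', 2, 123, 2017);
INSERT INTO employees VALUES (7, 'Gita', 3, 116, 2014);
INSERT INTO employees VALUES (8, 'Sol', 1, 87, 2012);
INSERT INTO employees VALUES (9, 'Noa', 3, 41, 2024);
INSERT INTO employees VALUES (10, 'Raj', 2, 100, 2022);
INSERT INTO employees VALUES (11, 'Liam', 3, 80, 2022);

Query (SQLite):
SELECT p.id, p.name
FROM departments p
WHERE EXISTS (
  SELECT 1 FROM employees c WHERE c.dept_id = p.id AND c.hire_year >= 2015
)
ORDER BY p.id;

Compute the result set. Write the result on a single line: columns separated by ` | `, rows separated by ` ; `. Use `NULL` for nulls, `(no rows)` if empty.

1 | HR ; 2 | Design ; 3 | Finance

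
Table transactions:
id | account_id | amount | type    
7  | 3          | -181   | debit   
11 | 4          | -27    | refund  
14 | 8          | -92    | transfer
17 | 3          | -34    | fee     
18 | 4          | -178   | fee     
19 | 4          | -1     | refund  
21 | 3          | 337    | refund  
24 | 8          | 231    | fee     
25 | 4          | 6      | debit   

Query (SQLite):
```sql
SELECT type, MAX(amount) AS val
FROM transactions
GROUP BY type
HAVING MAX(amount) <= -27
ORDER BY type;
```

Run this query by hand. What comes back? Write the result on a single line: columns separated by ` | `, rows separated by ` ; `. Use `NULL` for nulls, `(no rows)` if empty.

transfer | -92

Partition transactions by type; compute MAX(amount) within each group.
HAVING: keep groups where MAX(amount) <= -27.
  debit: ids {7, 25} → MAX(amount)=6
  fee: ids {17, 18, 24} → MAX(amount)=231
  refund: ids {11, 19, 21} → MAX(amount)=337
  transfer: ids {14} → MAX(amount)=-92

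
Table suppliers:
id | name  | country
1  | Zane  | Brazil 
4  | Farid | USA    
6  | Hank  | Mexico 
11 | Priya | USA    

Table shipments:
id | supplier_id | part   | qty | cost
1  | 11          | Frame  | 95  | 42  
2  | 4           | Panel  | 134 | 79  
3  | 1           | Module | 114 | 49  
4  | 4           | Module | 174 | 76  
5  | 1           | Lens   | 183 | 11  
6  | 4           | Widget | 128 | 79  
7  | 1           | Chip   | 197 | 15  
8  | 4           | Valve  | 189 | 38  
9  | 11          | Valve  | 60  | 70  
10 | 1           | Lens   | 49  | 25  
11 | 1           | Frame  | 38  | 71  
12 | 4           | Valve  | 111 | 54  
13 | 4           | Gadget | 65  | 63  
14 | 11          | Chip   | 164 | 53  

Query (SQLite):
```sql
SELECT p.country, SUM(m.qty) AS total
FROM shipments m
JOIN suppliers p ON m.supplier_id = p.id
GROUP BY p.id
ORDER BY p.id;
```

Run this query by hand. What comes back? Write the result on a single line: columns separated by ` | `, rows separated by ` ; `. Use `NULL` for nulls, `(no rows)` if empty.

Join each shipments row to its suppliers via supplier_id.
Group joined rows by suppliers.id; compute SUM(m.qty) per group.
  1: ids {3, 5, 7, 10, 11} → SUM(m.qty)=581
  4: ids {2, 4, 6, 8, 12, 13} → SUM(m.qty)=801
  11: ids {1, 9, 14} → SUM(m.qty)=319

Brazil | 581 ; USA | 801 ; USA | 319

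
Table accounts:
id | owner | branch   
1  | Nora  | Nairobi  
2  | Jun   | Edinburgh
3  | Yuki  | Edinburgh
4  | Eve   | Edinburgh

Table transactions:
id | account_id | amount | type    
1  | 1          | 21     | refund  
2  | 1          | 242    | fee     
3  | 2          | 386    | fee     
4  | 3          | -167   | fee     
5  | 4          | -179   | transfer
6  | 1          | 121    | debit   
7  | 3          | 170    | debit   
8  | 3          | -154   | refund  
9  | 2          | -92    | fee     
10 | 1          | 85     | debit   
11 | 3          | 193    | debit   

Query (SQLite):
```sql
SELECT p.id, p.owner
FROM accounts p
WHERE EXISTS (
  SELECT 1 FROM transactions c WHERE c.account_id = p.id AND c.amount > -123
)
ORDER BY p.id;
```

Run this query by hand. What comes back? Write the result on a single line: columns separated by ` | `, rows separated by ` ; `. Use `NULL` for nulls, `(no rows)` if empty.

For each accounts row, check whether any transactions with matching account_id has amount > -123.
Keep rows where that is true.

1 | Nora ; 2 | Jun ; 3 | Yuki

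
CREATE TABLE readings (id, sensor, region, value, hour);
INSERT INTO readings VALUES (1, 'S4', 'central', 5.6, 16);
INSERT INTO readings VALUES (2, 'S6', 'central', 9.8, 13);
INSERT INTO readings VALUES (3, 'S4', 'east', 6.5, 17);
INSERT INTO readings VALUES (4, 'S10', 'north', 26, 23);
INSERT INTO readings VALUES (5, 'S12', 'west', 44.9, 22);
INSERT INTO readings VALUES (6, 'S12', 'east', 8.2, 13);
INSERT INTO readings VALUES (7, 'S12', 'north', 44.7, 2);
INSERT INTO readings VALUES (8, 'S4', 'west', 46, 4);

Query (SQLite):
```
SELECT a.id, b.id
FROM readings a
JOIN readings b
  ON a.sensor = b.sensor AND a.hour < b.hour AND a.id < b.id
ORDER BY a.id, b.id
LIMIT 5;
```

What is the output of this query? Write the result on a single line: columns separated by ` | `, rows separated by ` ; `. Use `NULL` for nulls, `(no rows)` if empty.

1 | 3

Pairs (a,b) with same sensor, a.hour < b.hour, a.id < b.id.
sensor groups: S10:{4} S12:{5,6,7} S4:{1,3,8} S6:{2}
Ordered by (a.id, b.id); first 5.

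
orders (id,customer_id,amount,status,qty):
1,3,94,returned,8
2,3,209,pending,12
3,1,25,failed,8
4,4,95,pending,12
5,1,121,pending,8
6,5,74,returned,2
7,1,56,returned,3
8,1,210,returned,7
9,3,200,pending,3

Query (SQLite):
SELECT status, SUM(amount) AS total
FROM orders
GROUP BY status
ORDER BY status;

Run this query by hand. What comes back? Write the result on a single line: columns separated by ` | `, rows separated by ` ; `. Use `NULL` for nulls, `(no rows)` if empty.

Partition orders by status; compute SUM(amount) within each group.
  failed: ids {3} → SUM(amount)=25
  pending: ids {2, 4, 5, 9} → SUM(amount)=625
  returned: ids {1, 6, 7, 8} → SUM(amount)=434

failed | 25 ; pending | 625 ; returned | 434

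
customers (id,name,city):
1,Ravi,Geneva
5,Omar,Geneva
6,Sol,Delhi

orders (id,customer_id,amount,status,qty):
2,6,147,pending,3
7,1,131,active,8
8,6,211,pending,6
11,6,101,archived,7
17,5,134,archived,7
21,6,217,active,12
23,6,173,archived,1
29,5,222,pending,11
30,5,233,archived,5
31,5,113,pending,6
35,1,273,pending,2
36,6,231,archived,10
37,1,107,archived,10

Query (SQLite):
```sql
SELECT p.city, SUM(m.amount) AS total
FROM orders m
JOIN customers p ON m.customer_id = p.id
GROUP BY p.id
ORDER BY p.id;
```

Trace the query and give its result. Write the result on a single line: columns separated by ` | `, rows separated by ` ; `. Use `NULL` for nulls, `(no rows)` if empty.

Join each orders row to its customers via customer_id.
Group joined rows by customers.id; compute SUM(m.amount) per group.
  1: ids {7, 35, 37} → SUM(m.amount)=511
  5: ids {17, 29, 30, 31} → SUM(m.amount)=702
  6: ids {2, 8, 11, 21, 23, 36} → SUM(m.amount)=1080

Geneva | 511 ; Geneva | 702 ; Delhi | 1080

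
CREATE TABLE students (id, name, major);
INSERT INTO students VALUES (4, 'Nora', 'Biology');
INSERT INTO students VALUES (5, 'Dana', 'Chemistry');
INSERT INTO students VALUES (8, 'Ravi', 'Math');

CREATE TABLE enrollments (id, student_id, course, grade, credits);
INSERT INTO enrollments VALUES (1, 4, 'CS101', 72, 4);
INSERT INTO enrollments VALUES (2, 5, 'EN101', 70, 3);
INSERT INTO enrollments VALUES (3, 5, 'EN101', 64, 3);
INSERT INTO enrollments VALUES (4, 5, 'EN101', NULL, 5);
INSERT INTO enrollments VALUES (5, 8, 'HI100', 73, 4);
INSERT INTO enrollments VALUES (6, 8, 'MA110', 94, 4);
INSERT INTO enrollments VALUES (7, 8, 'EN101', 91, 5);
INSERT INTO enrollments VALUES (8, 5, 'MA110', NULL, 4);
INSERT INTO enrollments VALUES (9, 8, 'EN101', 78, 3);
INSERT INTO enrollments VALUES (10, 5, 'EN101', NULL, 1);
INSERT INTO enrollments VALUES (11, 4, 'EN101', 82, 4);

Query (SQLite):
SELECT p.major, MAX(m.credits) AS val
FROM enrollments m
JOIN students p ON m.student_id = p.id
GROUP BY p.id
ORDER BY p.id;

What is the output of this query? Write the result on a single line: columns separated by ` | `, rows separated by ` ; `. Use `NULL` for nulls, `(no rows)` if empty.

Biology | 4 ; Chemistry | 5 ; Math | 5

Join each enrollments row to its students via student_id.
Group joined rows by students.id; compute MAX(m.credits) per group.
  4: ids {1, 11} → MAX(m.credits)=4
  5: ids {2, 3, 4, 8, 10} → MAX(m.credits)=5
  8: ids {5, 6, 7, 9} → MAX(m.credits)=5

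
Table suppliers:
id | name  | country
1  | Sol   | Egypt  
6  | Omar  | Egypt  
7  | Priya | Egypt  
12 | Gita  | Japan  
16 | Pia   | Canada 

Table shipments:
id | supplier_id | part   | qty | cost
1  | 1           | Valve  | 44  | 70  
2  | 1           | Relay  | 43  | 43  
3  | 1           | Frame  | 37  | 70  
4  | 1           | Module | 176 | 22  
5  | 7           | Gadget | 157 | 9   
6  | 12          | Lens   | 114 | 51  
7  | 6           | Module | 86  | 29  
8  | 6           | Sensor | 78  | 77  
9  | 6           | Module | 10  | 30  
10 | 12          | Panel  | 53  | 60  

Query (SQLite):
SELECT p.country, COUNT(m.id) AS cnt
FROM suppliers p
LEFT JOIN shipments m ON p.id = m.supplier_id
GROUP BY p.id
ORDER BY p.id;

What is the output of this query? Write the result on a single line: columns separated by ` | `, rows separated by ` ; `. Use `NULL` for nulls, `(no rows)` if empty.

Egypt | 4 ; Egypt | 3 ; Egypt | 1 ; Japan | 2 ; Canada | 0

LEFT JOIN keeps every suppliers row; unmatched ones get NULL for shipments columns.
Group by suppliers.id and compute COUNT(m.id). COUNT(col) of an all-NULL group is 0.
  1: ids {1, 2, 3, 4} → COUNT(m.id)=4
  6: ids {7, 8, 9} → COUNT(m.id)=3
  7: ids {5} → COUNT(m.id)=1
  12: ids {6, 10} → COUNT(m.id)=2
  16: ids {—} → COUNT(m.id)=0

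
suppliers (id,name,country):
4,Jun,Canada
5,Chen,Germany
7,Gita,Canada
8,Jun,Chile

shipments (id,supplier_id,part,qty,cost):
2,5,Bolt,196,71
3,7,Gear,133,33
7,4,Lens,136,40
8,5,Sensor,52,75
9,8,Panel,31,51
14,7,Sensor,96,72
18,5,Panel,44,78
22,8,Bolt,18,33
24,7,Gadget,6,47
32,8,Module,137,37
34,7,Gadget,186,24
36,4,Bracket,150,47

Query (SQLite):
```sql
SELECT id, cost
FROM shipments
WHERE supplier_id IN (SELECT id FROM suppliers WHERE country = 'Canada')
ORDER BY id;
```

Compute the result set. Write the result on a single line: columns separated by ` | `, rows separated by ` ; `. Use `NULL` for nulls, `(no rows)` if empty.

3 | 33 ; 7 | 40 ; 14 | 72 ; 24 | 47 ; 34 | 24 ; 36 | 47

Inner query: suppliers.id where country = 'Canada'.
Outer: keep shipments rows whose supplier_id is in that set.
Inner query → {4, 7}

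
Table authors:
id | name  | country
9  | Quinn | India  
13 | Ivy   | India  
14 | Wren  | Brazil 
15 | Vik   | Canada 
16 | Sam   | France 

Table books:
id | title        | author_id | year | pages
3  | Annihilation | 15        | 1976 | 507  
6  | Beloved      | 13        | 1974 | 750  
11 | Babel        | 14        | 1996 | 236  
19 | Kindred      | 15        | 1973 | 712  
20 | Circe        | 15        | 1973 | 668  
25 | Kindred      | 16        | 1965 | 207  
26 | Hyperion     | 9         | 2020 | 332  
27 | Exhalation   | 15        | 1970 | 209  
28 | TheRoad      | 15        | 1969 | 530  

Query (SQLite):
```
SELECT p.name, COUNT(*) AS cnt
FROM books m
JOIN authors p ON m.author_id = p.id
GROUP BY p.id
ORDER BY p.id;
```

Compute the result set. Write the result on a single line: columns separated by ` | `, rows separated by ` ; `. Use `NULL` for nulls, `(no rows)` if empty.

Quinn | 1 ; Ivy | 1 ; Wren | 1 ; Vik | 5 ; Sam | 1

Join each books row to its authors via author_id.
Group joined rows by authors.id; compute COUNT(*) per group.
  9: ids {26} → COUNT(*)=1
  13: ids {6} → COUNT(*)=1
  14: ids {11} → COUNT(*)=1
  15: ids {3, 19, 20, 27, 28} → COUNT(*)=5
  16: ids {25} → COUNT(*)=1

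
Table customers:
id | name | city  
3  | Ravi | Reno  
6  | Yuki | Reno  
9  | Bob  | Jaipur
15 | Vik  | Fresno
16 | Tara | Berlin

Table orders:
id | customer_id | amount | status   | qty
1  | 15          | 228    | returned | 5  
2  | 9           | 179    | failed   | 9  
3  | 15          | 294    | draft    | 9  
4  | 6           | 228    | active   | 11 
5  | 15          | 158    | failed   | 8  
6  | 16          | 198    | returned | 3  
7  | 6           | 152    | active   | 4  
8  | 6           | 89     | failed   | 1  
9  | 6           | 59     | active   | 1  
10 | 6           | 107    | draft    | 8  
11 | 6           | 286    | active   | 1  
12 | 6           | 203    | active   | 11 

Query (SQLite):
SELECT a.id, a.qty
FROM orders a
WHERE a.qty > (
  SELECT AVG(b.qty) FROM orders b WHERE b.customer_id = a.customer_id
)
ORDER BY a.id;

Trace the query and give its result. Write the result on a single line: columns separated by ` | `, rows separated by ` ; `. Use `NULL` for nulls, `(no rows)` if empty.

For each orders row a, compute AVG(qty) over rows sharing a.customer_id.
Keep row a if a.qty > that per-group AVG.
  customer_id=6: AVG(qty) = 5.285714
  customer_id=9: AVG(qty) = 9.0
  customer_id=15: AVG(qty) = 7.333333
  customer_id=16: AVG(qty) = 3.0

3 | 9 ; 4 | 11 ; 5 | 8 ; 10 | 8 ; 12 | 11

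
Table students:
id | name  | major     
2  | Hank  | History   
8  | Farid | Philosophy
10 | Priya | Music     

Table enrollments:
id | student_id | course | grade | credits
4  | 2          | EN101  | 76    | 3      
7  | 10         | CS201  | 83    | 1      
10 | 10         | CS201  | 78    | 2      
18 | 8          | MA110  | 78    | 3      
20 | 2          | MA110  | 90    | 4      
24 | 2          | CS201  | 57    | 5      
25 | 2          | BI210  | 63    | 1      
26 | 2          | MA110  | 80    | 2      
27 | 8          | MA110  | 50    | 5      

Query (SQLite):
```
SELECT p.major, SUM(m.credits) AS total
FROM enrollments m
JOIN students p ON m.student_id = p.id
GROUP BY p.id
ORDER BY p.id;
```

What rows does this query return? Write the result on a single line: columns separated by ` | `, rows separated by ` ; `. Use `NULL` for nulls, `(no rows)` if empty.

History | 15 ; Philosophy | 8 ; Music | 3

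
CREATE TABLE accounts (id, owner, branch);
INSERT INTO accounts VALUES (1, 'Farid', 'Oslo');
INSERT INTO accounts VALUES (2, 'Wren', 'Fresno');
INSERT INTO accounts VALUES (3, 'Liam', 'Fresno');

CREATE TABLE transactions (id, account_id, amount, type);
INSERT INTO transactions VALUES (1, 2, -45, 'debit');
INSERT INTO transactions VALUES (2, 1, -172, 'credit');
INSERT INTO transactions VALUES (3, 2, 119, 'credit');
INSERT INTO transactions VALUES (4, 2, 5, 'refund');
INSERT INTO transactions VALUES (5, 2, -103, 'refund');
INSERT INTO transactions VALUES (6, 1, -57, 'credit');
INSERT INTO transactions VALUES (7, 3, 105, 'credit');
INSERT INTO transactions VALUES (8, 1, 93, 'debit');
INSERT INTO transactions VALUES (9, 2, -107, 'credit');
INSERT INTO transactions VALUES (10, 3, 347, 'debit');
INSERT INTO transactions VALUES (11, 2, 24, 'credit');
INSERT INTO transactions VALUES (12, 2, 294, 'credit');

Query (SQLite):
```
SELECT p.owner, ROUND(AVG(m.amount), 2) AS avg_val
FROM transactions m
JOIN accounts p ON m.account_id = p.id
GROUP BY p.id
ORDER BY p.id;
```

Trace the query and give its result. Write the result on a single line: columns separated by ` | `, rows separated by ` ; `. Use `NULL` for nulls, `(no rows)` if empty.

Join each transactions row to its accounts via account_id.
Group joined rows by accounts.id; compute ROUND(AVG(m.amount), 2) per group.
  1: ids {2, 6, 8} → ROUND(AVG(m.amount), 2)=-45.33
  2: ids {1, 3, 4, 5, 9, 11, 12} → ROUND(AVG(m.amount), 2)=26.71
  3: ids {7, 10} → ROUND(AVG(m.amount), 2)=226

Farid | -45.33 ; Wren | 26.71 ; Liam | 226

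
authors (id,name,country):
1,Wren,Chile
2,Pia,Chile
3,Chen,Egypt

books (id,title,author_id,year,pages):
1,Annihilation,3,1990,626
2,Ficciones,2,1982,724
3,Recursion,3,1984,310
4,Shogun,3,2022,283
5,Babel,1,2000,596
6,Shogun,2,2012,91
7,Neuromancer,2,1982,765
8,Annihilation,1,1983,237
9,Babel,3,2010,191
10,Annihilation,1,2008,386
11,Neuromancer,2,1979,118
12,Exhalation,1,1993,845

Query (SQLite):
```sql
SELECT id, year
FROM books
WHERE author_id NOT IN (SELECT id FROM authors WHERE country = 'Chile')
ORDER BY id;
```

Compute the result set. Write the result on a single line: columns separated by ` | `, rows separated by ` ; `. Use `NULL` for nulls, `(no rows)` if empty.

1 | 1990 ; 3 | 1984 ; 4 | 2022 ; 9 | 2010

Inner query: authors.id where country = 'Chile'.
Outer: keep books rows whose author_id is not in that set.
Inner query → {1, 2}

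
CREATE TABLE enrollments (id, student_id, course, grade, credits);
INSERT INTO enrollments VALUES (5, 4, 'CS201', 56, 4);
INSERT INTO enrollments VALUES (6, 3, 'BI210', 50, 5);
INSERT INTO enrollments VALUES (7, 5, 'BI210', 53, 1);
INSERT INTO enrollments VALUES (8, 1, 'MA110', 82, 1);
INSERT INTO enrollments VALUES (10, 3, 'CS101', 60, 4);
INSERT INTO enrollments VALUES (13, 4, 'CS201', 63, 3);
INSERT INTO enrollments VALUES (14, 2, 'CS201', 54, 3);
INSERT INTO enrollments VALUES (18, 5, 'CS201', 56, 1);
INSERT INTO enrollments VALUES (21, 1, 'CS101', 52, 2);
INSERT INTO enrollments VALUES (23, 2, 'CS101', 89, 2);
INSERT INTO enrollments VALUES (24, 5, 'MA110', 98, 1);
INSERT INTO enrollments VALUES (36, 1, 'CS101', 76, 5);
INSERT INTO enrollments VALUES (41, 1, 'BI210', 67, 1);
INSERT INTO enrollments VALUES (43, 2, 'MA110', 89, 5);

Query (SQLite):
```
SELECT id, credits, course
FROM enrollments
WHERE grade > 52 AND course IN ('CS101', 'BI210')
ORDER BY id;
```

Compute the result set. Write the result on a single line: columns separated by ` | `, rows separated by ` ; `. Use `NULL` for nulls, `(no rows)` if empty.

7 | 1 | BI210 ; 10 | 4 | CS101 ; 23 | 2 | CS101 ; 36 | 5 | CS101 ; 41 | 1 | BI210

grade > 52: ids {5, 7, 8, 10, 13, 14, 18, 23, 24, 36, 41, 43}
course IN ('CS101', 'BI210'): ids {6, 7, 10, 21, 23, 36, 41}
Combine with AND.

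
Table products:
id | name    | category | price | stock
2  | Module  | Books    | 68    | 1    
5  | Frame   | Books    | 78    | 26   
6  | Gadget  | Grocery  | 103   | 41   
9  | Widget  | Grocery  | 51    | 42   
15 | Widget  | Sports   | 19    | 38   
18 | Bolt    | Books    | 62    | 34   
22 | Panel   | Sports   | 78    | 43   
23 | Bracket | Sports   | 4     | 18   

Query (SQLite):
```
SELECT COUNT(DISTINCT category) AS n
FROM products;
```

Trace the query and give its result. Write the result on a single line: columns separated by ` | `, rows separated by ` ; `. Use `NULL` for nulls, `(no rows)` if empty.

3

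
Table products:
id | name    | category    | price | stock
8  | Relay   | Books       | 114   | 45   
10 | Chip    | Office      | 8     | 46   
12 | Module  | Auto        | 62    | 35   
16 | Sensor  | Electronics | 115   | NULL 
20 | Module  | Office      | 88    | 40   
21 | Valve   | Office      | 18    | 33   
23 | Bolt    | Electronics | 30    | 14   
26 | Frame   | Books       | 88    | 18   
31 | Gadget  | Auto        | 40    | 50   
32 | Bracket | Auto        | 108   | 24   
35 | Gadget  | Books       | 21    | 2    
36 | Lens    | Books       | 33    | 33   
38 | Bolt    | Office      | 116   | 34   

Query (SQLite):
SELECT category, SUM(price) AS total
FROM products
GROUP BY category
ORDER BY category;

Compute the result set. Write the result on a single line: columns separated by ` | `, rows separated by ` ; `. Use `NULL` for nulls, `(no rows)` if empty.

Partition products by category; compute SUM(price) within each group.
  Auto: ids {12, 31, 32} → SUM(price)=210
  Books: ids {8, 26, 35, 36} → SUM(price)=256
  Electronics: ids {16, 23} → SUM(price)=145
  Office: ids {10, 20, 21, 38} → SUM(price)=230

Auto | 210 ; Books | 256 ; Electronics | 145 ; Office | 230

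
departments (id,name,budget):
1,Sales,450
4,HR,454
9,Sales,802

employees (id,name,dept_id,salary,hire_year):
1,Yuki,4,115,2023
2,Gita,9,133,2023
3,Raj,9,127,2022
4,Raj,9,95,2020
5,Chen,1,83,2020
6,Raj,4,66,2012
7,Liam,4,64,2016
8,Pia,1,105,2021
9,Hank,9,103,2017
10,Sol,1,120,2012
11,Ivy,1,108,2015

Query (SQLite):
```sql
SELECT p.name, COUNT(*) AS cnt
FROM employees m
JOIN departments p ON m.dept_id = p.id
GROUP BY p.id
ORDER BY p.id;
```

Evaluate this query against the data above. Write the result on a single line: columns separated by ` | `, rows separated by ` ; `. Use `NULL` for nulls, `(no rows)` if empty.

Sales | 4 ; HR | 3 ; Sales | 4

Join each employees row to its departments via dept_id.
Group joined rows by departments.id; compute COUNT(*) per group.
  1: ids {5, 8, 10, 11} → COUNT(*)=4
  4: ids {1, 6, 7} → COUNT(*)=3
  9: ids {2, 3, 4, 9} → COUNT(*)=4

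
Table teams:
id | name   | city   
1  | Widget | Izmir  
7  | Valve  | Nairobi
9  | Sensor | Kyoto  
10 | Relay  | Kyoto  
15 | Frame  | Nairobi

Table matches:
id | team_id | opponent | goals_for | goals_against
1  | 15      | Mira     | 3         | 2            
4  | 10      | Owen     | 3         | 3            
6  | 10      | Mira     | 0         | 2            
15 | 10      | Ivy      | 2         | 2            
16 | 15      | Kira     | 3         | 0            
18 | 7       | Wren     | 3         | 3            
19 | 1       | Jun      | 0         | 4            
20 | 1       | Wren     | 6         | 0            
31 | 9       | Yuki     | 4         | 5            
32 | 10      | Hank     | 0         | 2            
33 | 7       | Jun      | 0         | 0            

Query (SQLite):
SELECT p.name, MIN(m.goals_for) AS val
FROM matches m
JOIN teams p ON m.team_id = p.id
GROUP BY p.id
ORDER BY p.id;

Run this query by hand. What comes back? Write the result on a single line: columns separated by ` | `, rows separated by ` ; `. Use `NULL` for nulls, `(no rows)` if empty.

Join each matches row to its teams via team_id.
Group joined rows by teams.id; compute MIN(m.goals_for) per group.
  1: ids {19, 20} → MIN(m.goals_for)=0
  7: ids {18, 33} → MIN(m.goals_for)=0
  9: ids {31} → MIN(m.goals_for)=4
  10: ids {4, 6, 15, 32} → MIN(m.goals_for)=0
  15: ids {1, 16} → MIN(m.goals_for)=3

Widget | 0 ; Valve | 0 ; Sensor | 4 ; Relay | 0 ; Frame | 3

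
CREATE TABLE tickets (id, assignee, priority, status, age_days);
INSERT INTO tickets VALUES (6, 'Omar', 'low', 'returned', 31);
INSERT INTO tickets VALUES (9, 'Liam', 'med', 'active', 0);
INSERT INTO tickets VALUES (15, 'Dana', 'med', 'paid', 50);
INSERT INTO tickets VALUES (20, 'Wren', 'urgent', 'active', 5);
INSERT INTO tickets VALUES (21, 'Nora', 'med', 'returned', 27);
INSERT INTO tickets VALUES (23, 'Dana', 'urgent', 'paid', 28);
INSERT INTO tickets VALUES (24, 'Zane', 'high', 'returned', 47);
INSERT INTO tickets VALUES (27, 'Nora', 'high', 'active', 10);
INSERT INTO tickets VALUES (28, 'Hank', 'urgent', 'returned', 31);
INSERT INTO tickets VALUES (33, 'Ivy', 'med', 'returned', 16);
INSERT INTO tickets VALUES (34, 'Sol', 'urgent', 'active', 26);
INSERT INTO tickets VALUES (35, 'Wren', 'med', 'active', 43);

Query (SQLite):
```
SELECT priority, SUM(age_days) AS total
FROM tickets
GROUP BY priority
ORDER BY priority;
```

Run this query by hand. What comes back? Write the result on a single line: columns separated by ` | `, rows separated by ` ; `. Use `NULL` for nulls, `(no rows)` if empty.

Partition tickets by priority; compute SUM(age_days) within each group.
  high: ids {24, 27} → SUM(age_days)=57
  low: ids {6} → SUM(age_days)=31
  med: ids {9, 15, 21, 33, 35} → SUM(age_days)=136
  urgent: ids {20, 23, 28, 34} → SUM(age_days)=90

high | 57 ; low | 31 ; med | 136 ; urgent | 90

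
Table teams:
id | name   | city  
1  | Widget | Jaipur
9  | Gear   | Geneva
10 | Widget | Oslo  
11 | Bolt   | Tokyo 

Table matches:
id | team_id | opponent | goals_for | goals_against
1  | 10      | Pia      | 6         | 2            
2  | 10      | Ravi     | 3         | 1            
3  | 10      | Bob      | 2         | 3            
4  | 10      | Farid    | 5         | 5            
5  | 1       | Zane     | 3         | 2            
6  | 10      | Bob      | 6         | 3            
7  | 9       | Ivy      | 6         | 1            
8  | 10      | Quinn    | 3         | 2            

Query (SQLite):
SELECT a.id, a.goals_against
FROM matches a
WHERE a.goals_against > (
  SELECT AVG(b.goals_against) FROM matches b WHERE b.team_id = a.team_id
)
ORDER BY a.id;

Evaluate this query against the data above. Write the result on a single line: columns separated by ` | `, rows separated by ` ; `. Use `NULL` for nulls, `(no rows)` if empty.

3 | 3 ; 4 | 5 ; 6 | 3

For each matches row a, compute AVG(goals_against) over rows sharing a.team_id.
Keep row a if a.goals_against > that per-group AVG.
  team_id=1: AVG(goals_against) = 2.0
  team_id=9: AVG(goals_against) = 1.0
  team_id=10: AVG(goals_against) = 2.666667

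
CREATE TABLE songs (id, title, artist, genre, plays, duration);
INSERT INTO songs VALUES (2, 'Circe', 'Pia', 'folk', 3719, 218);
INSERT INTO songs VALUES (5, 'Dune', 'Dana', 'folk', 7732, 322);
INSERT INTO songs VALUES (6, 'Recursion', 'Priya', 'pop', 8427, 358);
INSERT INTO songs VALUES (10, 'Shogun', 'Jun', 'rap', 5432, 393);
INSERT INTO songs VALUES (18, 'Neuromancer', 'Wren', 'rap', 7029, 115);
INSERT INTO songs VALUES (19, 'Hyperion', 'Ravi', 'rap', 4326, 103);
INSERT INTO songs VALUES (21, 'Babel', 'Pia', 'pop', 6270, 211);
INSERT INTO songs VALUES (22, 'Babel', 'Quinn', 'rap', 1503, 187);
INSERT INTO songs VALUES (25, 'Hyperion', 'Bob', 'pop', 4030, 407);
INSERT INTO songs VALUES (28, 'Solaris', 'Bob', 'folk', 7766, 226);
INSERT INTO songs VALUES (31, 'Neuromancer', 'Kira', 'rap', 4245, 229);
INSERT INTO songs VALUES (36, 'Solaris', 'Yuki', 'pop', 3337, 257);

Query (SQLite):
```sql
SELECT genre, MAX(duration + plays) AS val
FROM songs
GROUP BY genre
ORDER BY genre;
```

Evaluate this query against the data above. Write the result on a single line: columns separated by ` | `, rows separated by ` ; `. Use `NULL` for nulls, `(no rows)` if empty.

folk | 8054 ; pop | 8785 ; rap | 7144

For each row compute duration + plays.
Group by genre; take MAX of the expression per group.
  folk: ids {2, 5, 28} → MAX(duration + plays)=8054
  pop: ids {6, 21, 25, 36} → MAX(duration + plays)=8785
  rap: ids {10, 18, 19, 22, 31} → MAX(duration + plays)=7144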